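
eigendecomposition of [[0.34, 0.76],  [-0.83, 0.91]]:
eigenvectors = [[(-0.25+0.65j),(-0.25-0.65j)],[-0.72+0.00j,(-0.72-0j)]]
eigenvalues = [(0.62+0.74j), (0.62-0.74j)]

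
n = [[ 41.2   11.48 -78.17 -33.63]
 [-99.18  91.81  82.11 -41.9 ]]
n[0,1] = 11.48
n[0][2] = -78.17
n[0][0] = 41.2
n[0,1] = 11.48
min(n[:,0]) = -99.18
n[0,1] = 11.48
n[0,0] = 41.2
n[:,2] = [-78.17, 82.11]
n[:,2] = [-78.17, 82.11]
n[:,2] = [-78.17, 82.11]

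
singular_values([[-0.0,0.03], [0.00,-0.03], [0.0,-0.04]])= [0.06, -0.0]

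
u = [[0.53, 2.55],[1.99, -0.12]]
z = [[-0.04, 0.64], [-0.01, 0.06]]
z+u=[[0.49, 3.19],[1.98, -0.06]]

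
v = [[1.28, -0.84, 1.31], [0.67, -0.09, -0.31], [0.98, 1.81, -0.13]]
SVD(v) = [[-0.61, -0.78, 0.16],[0.03, -0.22, -0.98],[0.79, -0.59, 0.15]] @ diag([2.146113973137937, 1.9688852305679052, 0.6199078666654146]) @ [[0.01, 0.91, -0.42], [-0.87, -0.2, -0.44], [-0.49, 0.37, 0.79]]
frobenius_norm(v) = 2.98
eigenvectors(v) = [[-0.82+0.00j, -0.47-0.06j, (-0.47+0.06j)], [-0.19+0.00j, (0.12+0.47j), 0.12-0.47j], [(-0.54+0j), (0.74+0j), (0.74-0j)]]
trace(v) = 1.06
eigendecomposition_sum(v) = [[(1.37+0j), 0.17+0.00j, 0.83+0.00j],[0.31+0.00j, (0.04+0j), (0.19+0j)],[0.91+0.00j, 0.12+0.00j, (0.55+0j)]] + [[-0.04+0.17j, -0.51-0.27j, (0.24-0.17j)], [(0.18-0.02j), (-0.06+0.59j), -0.25-0.17j], [(0.04-0.28j), (0.85+0.32j), (-0.34+0.31j)]] + [[-0.04-0.17j,(-0.51+0.27j),0.24+0.17j], [0.18+0.02j,-0.06-0.59j,(-0.25+0.17j)], [(0.04+0.28j),(0.85-0.32j),(-0.34-0.31j)]]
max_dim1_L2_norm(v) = 2.06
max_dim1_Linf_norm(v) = 1.81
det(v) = 2.62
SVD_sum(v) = [[-0.01, -1.18, 0.55], [0.00, 0.05, -0.02], [0.01, 1.54, -0.72]] + [[1.34, 0.31, 0.68], [0.38, 0.09, 0.19], [1.02, 0.23, 0.52]] + [[-0.05,0.04,0.08],  [0.29,-0.23,-0.48],  [-0.05,0.04,0.07]]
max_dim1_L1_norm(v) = 3.43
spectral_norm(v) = 2.15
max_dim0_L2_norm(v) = 2.0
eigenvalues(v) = [(1.96+0j), (-0.45+1.06j), (-0.45-1.06j)]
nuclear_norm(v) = 4.73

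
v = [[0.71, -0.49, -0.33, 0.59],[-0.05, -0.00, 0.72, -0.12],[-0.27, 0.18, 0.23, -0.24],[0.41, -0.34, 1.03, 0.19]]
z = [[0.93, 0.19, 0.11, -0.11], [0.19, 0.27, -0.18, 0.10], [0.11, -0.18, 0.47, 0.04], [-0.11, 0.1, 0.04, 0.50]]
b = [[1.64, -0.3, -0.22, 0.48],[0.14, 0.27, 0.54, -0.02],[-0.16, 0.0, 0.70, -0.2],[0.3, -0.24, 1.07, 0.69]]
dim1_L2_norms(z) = [0.96, 0.39, 0.52, 0.52]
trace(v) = 1.13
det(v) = -0.00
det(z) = 0.02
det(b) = 0.31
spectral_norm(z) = 1.00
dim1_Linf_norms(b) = [1.64, 0.54, 0.7, 1.07]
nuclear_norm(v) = 2.59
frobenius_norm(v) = 1.83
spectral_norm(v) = 1.34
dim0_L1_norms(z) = [1.34, 0.74, 0.8, 0.75]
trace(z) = 2.17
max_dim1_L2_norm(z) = 0.96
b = z + v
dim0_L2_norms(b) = [1.68, 0.47, 1.41, 0.86]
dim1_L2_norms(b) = [1.75, 0.62, 0.75, 1.33]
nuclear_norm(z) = 2.17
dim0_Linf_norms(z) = [0.93, 0.27, 0.47, 0.5]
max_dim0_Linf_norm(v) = 1.03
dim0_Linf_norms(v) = [0.71, 0.49, 1.03, 0.59]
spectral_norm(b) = 1.84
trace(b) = 3.30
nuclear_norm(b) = 4.02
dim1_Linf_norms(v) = [0.71, 0.72, 0.27, 1.03]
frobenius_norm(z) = 1.27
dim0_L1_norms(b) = [2.24, 0.81, 2.53, 1.39]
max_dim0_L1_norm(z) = 1.34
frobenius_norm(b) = 2.40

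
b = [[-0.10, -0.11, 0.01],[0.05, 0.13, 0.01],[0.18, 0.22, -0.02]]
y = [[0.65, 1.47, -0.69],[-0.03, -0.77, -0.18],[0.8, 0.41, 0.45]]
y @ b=[[-0.12, -0.03, 0.03], [-0.07, -0.14, -0.0], [0.02, 0.06, 0.0]]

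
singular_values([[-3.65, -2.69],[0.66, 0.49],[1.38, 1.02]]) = [4.92, 0.0]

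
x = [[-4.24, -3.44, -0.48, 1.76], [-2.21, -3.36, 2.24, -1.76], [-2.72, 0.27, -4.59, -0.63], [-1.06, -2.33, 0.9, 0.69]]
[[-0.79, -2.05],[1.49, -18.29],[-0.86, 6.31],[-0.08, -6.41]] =x @ [[-0.08, -1.29], [0.05, 4.00], [0.3, -0.83], [-0.46, 3.32]]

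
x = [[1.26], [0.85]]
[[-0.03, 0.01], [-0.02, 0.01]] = x@[[-0.02,0.01]]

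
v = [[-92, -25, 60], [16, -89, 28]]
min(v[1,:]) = -89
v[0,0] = -92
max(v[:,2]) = 60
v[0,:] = [-92, -25, 60]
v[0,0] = -92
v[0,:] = [-92, -25, 60]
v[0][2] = 60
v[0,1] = -25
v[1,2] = 28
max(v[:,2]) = 60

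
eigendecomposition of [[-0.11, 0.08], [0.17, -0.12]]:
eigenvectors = [[0.58, -0.55], [0.81, 0.84]]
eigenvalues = [0.0, -0.23]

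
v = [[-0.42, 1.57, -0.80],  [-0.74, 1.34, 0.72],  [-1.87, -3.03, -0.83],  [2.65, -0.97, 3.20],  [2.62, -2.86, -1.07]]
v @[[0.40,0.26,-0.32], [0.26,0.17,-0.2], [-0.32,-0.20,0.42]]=[[0.5, 0.32, -0.52], [-0.18, -0.11, 0.27], [-1.27, -0.84, 0.86], [-0.22, -0.12, 0.69], [0.65, 0.41, -0.72]]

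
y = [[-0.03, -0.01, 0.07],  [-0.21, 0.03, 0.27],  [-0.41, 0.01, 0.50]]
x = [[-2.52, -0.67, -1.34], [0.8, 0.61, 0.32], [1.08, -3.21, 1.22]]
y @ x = [[0.14,-0.21,0.12], [0.84,-0.71,0.62], [1.58,-1.32,1.16]]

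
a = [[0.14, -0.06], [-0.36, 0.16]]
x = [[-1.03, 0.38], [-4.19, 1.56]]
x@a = [[-0.28, 0.12], [-1.15, 0.5]]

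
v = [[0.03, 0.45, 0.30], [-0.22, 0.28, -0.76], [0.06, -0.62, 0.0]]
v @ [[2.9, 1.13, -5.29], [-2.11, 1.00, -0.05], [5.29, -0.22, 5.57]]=[[0.72,0.42,1.49], [-5.25,0.20,-3.08], [1.48,-0.55,-0.29]]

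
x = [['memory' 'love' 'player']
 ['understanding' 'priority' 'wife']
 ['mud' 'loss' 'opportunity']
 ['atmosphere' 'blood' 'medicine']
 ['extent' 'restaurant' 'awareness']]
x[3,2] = 'medicine'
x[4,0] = 'extent'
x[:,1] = ['love', 'priority', 'loss', 'blood', 'restaurant']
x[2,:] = ['mud', 'loss', 'opportunity']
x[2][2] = 'opportunity'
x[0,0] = 'memory'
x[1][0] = 'understanding'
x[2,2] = 'opportunity'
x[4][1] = 'restaurant'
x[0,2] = 'player'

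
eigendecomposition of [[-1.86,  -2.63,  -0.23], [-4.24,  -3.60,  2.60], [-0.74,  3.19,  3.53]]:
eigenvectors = [[0.46, 0.70, -0.17],[0.85, -0.47, 0.36],[-0.24, 0.53, 0.92]]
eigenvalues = [-6.61, -0.26, 4.94]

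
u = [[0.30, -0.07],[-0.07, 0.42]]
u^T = [[0.3, -0.07], [-0.07, 0.42]]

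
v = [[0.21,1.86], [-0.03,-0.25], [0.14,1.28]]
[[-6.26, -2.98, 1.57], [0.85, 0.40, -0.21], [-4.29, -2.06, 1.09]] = v @[[-2.51, 1.76, -1.81],  [-3.08, -1.80, 1.05]]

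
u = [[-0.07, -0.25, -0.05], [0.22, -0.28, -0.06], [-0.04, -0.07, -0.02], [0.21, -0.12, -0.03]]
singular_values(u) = [0.46, 0.24, 0.01]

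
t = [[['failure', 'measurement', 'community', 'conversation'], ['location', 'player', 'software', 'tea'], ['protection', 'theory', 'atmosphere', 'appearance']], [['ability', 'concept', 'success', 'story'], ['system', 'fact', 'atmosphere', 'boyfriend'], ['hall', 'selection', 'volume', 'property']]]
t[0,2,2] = 'atmosphere'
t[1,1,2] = 'atmosphere'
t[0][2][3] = 'appearance'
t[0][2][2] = 'atmosphere'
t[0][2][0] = 'protection'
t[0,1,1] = 'player'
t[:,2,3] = ['appearance', 'property']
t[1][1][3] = 'boyfriend'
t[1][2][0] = 'hall'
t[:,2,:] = [['protection', 'theory', 'atmosphere', 'appearance'], ['hall', 'selection', 'volume', 'property']]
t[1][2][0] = 'hall'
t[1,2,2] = 'volume'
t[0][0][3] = 'conversation'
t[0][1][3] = 'tea'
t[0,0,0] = 'failure'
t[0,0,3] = 'conversation'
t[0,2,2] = 'atmosphere'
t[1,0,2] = 'success'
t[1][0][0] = 'ability'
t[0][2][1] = 'theory'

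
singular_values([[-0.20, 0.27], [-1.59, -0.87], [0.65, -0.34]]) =[1.86, 0.68]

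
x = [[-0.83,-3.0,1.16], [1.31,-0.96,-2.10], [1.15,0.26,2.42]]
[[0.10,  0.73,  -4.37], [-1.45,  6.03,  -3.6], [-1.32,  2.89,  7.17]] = x@[[-1.05,  3.3,  1.69], [0.23,  -1.25,  1.75], [-0.07,  -0.24,  1.97]]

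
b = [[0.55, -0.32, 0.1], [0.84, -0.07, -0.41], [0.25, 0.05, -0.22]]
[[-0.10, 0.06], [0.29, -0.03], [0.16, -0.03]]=b @ [[0.08,0.03], [0.27,-0.10], [-0.59,0.15]]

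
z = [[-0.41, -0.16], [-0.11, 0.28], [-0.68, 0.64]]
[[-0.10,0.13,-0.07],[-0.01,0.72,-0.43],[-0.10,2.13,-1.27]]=z@[[0.21, -1.14, 0.67], [0.06, 2.12, -1.28]]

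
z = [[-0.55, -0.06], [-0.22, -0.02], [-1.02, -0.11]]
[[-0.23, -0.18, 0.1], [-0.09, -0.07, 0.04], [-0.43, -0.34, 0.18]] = z@ [[0.35, 0.35, -0.15], [0.66, -0.15, -0.22]]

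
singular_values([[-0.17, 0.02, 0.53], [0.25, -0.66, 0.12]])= [0.72, 0.56]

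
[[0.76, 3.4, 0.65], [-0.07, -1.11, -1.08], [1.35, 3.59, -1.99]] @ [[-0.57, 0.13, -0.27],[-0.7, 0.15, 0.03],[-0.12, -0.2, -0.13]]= [[-2.89, 0.48, -0.19], [0.95, 0.04, 0.13], [-3.04, 1.11, 0.00]]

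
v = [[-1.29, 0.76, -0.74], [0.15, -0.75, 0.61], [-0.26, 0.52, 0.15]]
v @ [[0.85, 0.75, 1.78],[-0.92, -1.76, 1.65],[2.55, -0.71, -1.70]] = [[-3.68,-1.78,0.22], [2.37,1.0,-2.01], [-0.32,-1.22,0.14]]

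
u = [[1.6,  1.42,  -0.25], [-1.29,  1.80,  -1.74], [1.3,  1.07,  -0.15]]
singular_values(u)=[2.96, 2.58, 0.0]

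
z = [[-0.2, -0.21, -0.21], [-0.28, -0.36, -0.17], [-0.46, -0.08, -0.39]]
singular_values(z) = [0.81, 0.27, 0.05]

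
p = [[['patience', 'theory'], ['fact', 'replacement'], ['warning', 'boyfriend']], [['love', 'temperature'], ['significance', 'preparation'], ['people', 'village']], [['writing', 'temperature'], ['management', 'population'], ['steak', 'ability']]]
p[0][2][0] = 'warning'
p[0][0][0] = 'patience'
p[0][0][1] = 'theory'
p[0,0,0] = 'patience'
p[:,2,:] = [['warning', 'boyfriend'], ['people', 'village'], ['steak', 'ability']]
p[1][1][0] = 'significance'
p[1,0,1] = 'temperature'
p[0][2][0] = 'warning'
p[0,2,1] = 'boyfriend'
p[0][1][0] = 'fact'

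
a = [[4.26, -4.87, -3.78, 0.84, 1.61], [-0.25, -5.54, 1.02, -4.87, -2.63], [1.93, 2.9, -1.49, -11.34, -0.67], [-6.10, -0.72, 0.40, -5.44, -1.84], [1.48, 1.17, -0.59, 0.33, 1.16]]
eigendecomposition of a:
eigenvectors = [[0.08+0.58j, (0.08-0.58j), -0.33+0.00j, 0.06+0.00j, (-0.04+0j)],[0.17-0.01j, 0.17+0.01j, (-0.56+0j), (-0.48+0j), -0.15+0.00j],[0.69+0.00j, 0.69-0.00j, -0.52+0.00j, 0.85+0.00j, (0.47+0j)],[(-0.24-0.26j), -0.24+0.26j, (-0.55+0j), 0.14+0.00j, (-0.18+0j)],[0.11+0.07j, (0.11-0.07j), 0.10+0.00j, 0.15+0.00j, (0.85+0j)]]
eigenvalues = [(3.28+5.83j), (3.28-5.83j), (-9.09+0j), (-5.03+0j), (0.5+0j)]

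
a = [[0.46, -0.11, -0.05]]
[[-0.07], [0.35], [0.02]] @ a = [[-0.03, 0.01, 0.0], [0.16, -0.04, -0.02], [0.01, -0.0, -0.0]]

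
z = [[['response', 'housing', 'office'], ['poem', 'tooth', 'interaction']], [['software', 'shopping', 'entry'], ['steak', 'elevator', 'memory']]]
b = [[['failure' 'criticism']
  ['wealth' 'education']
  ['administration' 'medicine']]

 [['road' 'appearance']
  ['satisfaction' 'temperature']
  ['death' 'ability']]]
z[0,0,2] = 'office'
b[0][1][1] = 'education'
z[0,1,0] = 'poem'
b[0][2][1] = 'medicine'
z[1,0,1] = 'shopping'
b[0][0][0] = 'failure'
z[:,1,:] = [['poem', 'tooth', 'interaction'], ['steak', 'elevator', 'memory']]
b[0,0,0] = 'failure'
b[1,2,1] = 'ability'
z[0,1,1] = 'tooth'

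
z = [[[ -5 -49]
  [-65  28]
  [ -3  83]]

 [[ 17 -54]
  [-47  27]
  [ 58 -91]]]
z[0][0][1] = -49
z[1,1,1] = 27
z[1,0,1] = -54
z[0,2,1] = 83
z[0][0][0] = -5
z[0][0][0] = -5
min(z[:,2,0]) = -3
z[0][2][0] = -3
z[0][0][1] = -49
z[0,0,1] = -49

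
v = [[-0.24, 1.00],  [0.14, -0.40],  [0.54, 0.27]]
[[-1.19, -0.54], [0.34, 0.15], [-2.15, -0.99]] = v@[[-3.02, -1.39], [-1.91, -0.87]]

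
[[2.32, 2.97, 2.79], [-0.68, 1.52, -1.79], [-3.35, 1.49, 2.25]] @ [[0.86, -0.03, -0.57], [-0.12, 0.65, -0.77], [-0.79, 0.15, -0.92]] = [[-0.57, 2.28, -6.18], [0.65, 0.74, 0.86], [-4.84, 1.41, -1.31]]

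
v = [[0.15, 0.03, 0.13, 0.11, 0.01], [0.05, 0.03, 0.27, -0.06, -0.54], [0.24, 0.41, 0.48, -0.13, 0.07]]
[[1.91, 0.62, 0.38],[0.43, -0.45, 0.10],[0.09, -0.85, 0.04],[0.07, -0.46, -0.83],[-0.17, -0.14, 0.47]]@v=[[0.41, 0.23, 0.6, 0.12, -0.29], [0.07, 0.04, -0.02, 0.06, 0.25], [-0.02, -0.01, -0.2, 0.06, 0.46], [-0.21, -0.35, -0.51, 0.14, 0.19], [0.08, 0.18, 0.17, -0.07, 0.11]]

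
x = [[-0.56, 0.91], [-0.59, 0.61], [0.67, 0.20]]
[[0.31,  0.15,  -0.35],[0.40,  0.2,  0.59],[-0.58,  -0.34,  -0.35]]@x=[[-0.50, 0.3], [0.05, 0.6], [0.29, -0.81]]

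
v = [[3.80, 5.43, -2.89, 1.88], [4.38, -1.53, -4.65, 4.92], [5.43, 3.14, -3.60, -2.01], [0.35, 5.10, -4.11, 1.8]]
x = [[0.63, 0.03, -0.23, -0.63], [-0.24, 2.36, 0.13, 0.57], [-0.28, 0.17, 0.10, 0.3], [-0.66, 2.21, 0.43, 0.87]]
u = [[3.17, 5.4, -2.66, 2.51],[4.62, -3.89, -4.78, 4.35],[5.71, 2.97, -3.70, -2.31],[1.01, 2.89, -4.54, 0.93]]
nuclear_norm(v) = 25.74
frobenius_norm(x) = 3.64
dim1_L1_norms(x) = [1.52, 3.3, 0.85, 4.17]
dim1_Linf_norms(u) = [5.4, 4.78, 5.71, 4.54]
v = u + x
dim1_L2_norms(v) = [7.47, 8.21, 7.51, 6.8]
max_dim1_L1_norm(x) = 4.17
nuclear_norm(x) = 4.64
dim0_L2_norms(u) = [8.06, 7.84, 8.01, 5.61]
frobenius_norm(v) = 15.03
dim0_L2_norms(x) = [0.98, 3.24, 0.51, 1.25]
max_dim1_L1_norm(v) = 15.48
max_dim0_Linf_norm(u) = 5.71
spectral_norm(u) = 11.70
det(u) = 1007.31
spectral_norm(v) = 12.48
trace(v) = 0.47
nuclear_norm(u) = 26.36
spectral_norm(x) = 3.50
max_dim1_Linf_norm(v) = 5.43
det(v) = 739.66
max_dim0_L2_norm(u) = 8.06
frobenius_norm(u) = 14.90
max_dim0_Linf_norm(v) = 5.43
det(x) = 0.00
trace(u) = -3.49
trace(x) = 3.96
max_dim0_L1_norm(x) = 4.77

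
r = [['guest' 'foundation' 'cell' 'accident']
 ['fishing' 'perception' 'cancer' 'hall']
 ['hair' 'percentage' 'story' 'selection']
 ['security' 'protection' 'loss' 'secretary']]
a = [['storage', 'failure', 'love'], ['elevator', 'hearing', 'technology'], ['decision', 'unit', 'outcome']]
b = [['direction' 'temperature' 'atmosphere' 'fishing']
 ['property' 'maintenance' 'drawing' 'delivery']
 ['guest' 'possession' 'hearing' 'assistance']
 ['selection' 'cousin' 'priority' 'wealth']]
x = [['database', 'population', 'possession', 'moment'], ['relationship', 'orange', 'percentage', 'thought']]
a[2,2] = 'outcome'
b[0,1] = 'temperature'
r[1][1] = 'perception'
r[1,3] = 'hall'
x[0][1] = 'population'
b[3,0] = 'selection'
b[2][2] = 'hearing'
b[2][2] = 'hearing'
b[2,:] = ['guest', 'possession', 'hearing', 'assistance']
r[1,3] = 'hall'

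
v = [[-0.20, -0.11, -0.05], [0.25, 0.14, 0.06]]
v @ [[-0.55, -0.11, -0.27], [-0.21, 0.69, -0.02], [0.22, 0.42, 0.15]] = [[0.12, -0.07, 0.05],[-0.15, 0.09, -0.06]]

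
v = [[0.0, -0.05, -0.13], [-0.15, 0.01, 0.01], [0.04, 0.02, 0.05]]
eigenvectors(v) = [[(-0.13+0.11j), (-0.13-0.11j), -0.47+0.00j], [-0.92+0.00j, (-0.92-0j), (0.88+0j)], [(0.36+0.03j), 0.36-0.03j, -0.02+0.00j]]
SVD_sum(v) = [[-0.02, -0.0, -0.0], [-0.15, -0.0, -0.02], [0.05, 0.0, 0.01]] + [[0.02,  -0.05,  -0.13], [-0.0,  0.01,  0.03], [-0.01,  0.02,  0.04]] + [[0.00, 0.0, -0.00],[0.0, 0.0, -0.0],[0.0, 0.0, -0.0]]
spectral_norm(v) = 0.16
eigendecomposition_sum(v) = [[(-0.01+0j), -0.01+0.00j, -0.02-0.00j],  [-0.05-0.03j, (-0.03-0.02j), -0.08-0.09j],  [(0.02+0.02j), (0.01+0.01j), 0.03+0.04j]] + [[(-0.01-0j), -0.01-0.00j, (-0.02+0j)], [-0.05+0.03j, (-0.03+0.02j), (-0.08+0.09j)], [0.02-0.02j, (0.01-0.01j), 0.03-0.04j]] + [[(0.02+0j), -0.04+0.00j, (-0.09+0j)], [(-0.04-0j), 0.07-0.00j, (0.17-0j)], [0.00+0.00j, -0.00+0.00j, -0.00+0.00j]]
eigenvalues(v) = [(-0.01+0.02j), (-0.01-0.02j), (0.09+0j)]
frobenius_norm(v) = 0.22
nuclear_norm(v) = 0.31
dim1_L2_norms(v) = [0.14, 0.15, 0.07]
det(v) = 0.00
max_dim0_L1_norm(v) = 0.19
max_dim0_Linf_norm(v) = 0.15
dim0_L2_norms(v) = [0.16, 0.05, 0.14]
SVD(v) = [[0.11, -0.92, 0.37],[0.95, 0.21, 0.24],[-0.30, 0.32, 0.9]] @ diag([0.15541958873598868, 0.14980212362765286, 0.002018710920748679]) @ [[-0.99, -0.01, -0.13], [-0.12, 0.37, 0.92], [0.03, 0.93, -0.36]]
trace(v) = 0.06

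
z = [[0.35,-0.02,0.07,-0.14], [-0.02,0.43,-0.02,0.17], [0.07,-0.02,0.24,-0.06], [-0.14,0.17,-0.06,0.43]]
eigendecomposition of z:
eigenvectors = [[-0.39, 0.67, 0.63, 0.01], [0.56, 0.68, -0.37, -0.29], [-0.19, 0.28, -0.44, 0.83], [0.70, -0.09, 0.53, 0.47]]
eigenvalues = [0.66, 0.38, 0.2, 0.21]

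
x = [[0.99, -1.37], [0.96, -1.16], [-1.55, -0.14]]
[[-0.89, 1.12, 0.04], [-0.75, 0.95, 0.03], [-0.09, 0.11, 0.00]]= x@ [[0.0, -0.00, -0.0], [0.65, -0.82, -0.03]]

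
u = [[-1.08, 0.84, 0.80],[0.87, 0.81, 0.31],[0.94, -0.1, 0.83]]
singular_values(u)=[1.69, 1.49, 0.71]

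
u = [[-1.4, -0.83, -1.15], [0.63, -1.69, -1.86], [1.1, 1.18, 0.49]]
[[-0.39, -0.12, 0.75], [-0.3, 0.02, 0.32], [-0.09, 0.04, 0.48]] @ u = [[1.30, 1.41, 1.04], [0.78, 0.59, 0.46], [0.68, 0.57, 0.26]]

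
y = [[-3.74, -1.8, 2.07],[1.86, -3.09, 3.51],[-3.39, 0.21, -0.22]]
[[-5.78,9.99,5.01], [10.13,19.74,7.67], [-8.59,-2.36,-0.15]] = y@[[2.42, 0.33, -0.10], [-2.06, -2.76, 0.06], [-0.21, 3.02, 2.29]]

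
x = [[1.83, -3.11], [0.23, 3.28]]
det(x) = 6.72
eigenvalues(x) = [(2.56+0.44j), (2.56-0.44j)]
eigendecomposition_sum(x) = [[(0.92+2.34j), (-1.55+9.12j)],[(0.11-0.67j), (1.64-1.91j)]] + [[0.92-2.34j,-1.56-9.12j], [0.11+0.67j,(1.64+1.91j)]]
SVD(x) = [[-0.75, 0.67],[0.67, 0.75]] @ diag([4.664575052527488, 1.440152623626461]) @ [[-0.26, 0.97], [0.97, 0.26]]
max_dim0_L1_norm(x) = 6.39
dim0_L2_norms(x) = [1.84, 4.52]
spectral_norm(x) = 4.66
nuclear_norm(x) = 6.10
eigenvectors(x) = [[0.96+0.00j, (0.96-0j)], [-0.22-0.14j, (-0.22+0.14j)]]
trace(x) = 5.11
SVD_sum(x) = [[0.90,  -3.36], [-0.81,  3.00]] + [[0.93, 0.25], [1.04, 0.28]]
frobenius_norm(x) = 4.88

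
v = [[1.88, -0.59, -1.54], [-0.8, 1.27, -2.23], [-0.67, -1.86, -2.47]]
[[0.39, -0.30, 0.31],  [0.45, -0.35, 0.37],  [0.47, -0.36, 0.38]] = v @ [[0.04,-0.03,0.03],[0.01,-0.01,0.01],[-0.21,0.16,-0.17]]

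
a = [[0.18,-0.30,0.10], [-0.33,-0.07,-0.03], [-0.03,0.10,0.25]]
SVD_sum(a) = [[0.27,  -0.15,  0.06], [-0.22,  0.12,  -0.05], [-0.02,  0.01,  -0.0]] + [[-0.06, -0.12, -0.05], [-0.08, -0.17, -0.07], [0.06, 0.14, 0.06]] + [[-0.03, -0.02, 0.09], [-0.04, -0.03, 0.10], [-0.07, -0.05, 0.19]]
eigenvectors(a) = [[(0.55+0j),0.44+0.39j,(0.44-0.39j)], [(0.82+0j),(-0.36-0.27j),(-0.36+0.27j)], [(-0.12+0j),-0.67+0.00j,-0.67-0.00j]]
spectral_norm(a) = 0.41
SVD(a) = [[-0.78, -0.49, 0.39], [0.62, -0.67, 0.41], [0.06, 0.56, 0.83]] @ diag([0.40765165791038377, 0.2967201035613718, 0.25744379181763977]) @ [[-0.85, 0.48, -0.20], [0.39, 0.84, 0.37], [-0.35, -0.24, 0.91]]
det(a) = -0.03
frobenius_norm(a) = 0.57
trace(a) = 0.36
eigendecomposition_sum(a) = [[-0.09-0.00j, -0.13+0.00j, 0.01-0.00j], [-0.14-0.00j, -0.19+0.00j, 0.01-0.00j], [0.02+0.00j, 0.03-0.00j, (-0+0j)]] + [[0.14-0.12j, (-0.08+0.05j), (0.05-0.22j)], [-0.10+0.10j, (0.06-0.04j), -0.02+0.17j], [-0.03+0.21j, (0.04-0.11j), (0.13+0.22j)]] + [[0.14+0.12j, (-0.08-0.05j), 0.05+0.22j], [(-0.1-0.1j), 0.06+0.04j, -0.02-0.17j], [-0.03-0.21j, (0.04+0.11j), (0.13-0.22j)]]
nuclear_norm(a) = 0.96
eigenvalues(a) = [(-0.29+0j), (0.32+0.06j), (0.32-0.06j)]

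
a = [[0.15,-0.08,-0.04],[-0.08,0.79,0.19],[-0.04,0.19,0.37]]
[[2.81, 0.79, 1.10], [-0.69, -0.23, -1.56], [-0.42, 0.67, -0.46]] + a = [[2.96,  0.71,  1.06], [-0.77,  0.56,  -1.37], [-0.46,  0.86,  -0.09]]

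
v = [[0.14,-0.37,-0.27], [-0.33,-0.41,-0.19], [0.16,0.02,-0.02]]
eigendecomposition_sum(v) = [[-0.08, -0.24, -0.13], [-0.18, -0.50, -0.28], [0.03, 0.09, 0.05]] + [[0.23, -0.13, -0.14],[-0.15, 0.09, 0.09],[0.13, -0.08, -0.08]] + [[-0.00, 0.0, 0.0], [0.0, -0.0, -0.00], [-0.00, 0.0, 0.01]]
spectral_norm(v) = 0.66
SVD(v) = [[0.60,-0.75,-0.29], [0.80,0.52,0.31], [-0.08,-0.42,0.90]] @ diag([0.6604832174040806, 0.3642204009494079, 0.0023278874127691295]) @ [[-0.29, -0.83, -0.47], [-0.94, 0.16, 0.31], [0.18, -0.53, 0.83]]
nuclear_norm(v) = 1.03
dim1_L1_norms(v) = [0.78, 0.93, 0.2]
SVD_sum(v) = [[-0.12, -0.33, -0.19], [-0.15, -0.44, -0.25], [0.02, 0.04, 0.03]] + [[0.26, -0.04, -0.08], [-0.18, 0.03, 0.06], [0.14, -0.02, -0.05]] + [[-0.0, 0.00, -0.00], [0.0, -0.0, 0.00], [0.0, -0.0, 0.00]]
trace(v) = -0.29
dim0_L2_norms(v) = [0.39, 0.55, 0.33]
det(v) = -0.00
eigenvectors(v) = [[0.42, 0.75, 0.19], [0.89, -0.51, -0.53], [-0.17, 0.43, 0.82]]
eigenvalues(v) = [-0.53, 0.24, 0.0]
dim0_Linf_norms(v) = [0.33, 0.41, 0.27]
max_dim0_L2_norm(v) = 0.55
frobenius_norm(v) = 0.75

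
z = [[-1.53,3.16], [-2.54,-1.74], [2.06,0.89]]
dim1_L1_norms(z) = [4.69, 4.28, 2.95]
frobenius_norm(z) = 5.18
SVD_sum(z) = [[0.96, 1.26], [-1.78, -2.32], [1.19, 1.56]] + [[-2.49,1.90],[-0.76,0.58],[0.87,-0.67]]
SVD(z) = [[0.41, 0.91], [-0.76, 0.28], [0.51, -0.32]] @ diag([3.8587724101328345, 3.4570616839734924]) @ [[0.61, 0.79], [-0.79, 0.61]]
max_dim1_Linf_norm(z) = 3.16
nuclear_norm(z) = 7.32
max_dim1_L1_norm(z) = 4.69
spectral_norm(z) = 3.86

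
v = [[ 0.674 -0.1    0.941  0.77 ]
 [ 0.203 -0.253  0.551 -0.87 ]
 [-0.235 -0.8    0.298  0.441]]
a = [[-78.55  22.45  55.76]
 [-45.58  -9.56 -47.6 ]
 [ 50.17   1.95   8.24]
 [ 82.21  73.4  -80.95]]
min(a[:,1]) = -9.56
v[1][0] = 0.203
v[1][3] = -0.87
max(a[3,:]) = 82.21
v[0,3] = 0.77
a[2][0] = 50.17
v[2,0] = -0.235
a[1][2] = -47.6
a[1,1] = -9.56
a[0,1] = 22.45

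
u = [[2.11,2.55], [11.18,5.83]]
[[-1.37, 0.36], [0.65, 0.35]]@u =[[1.13, -1.39], [5.28, 3.7]]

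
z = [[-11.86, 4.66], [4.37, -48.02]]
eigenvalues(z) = [-11.31, -48.57]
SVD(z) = [[-0.12, 0.99], [0.99, 0.12]] @ diag([48.575576497827754, 11.305125735863527]) @ [[0.12, -0.99], [-0.99, -0.12]]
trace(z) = -59.88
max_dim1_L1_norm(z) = 52.39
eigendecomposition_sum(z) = [[-11.14, -1.41], [-1.33, -0.17]] + [[-0.72, 6.07], [5.70, -47.85]]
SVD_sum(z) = [[-0.72, 6.00], [5.77, -47.85]] + [[-11.14, -1.34], [-1.4, -0.17]]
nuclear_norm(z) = 59.88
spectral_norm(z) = 48.58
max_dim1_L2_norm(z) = 48.22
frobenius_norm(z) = 49.87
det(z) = 549.15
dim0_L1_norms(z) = [16.23, 52.68]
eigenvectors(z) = [[0.99, -0.13], [0.12, 0.99]]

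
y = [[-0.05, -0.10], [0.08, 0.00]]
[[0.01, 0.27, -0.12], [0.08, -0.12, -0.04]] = y @ [[1.01, -1.56, -0.44], [-0.65, -1.94, 1.42]]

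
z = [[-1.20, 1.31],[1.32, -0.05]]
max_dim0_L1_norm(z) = 2.52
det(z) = -1.67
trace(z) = -1.25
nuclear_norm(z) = 2.87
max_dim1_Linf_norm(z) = 1.32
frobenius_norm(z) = 2.21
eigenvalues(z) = [-2.06, 0.81]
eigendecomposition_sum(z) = [[-1.44, 0.94], [0.95, -0.62]] + [[0.24,0.37],[0.37,0.57]]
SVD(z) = [[-0.83, 0.55], [0.55, 0.83]] @ diag([2.0602377531933924, 0.8101977538333721]) @ [[0.84, -0.54], [0.54, 0.84]]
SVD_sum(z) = [[-1.44,0.94], [0.95,-0.62]] + [[0.24,0.37], [0.37,0.57]]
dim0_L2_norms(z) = [1.78, 1.31]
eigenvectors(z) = [[-0.84, -0.55], [0.55, -0.84]]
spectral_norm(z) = 2.06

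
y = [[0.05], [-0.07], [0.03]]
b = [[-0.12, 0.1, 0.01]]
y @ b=[[-0.01, 0.01, 0.0], [0.01, -0.01, -0.00], [-0.00, 0.00, 0.00]]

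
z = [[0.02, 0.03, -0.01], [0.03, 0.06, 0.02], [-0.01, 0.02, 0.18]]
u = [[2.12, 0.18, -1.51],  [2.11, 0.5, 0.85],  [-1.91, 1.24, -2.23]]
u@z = [[0.06,0.04,-0.29], [0.05,0.11,0.14], [0.02,-0.03,-0.36]]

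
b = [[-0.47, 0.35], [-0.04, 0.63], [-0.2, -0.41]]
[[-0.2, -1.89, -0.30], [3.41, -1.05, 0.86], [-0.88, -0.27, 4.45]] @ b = [[0.23,-1.14],[-1.73,0.18],[-0.47,-2.30]]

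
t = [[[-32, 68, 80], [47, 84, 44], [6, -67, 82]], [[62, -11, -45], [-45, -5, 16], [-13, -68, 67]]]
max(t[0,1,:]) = 84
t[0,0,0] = -32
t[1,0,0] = 62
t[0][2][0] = 6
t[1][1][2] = 16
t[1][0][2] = -45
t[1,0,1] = -11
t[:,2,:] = [[6, -67, 82], [-13, -68, 67]]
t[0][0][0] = -32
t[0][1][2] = 44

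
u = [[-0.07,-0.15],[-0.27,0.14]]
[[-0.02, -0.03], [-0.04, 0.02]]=u@[[0.16, 0.03], [0.03, 0.17]]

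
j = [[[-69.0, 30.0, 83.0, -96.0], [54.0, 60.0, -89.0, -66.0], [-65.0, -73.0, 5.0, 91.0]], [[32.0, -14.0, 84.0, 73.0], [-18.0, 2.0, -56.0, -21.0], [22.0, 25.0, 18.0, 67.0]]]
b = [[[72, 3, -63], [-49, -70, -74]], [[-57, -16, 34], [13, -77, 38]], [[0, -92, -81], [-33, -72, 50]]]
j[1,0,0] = 32.0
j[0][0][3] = -96.0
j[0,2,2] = 5.0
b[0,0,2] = -63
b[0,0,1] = 3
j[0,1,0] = 54.0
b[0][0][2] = -63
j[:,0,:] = [[-69.0, 30.0, 83.0, -96.0], [32.0, -14.0, 84.0, 73.0]]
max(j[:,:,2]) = 84.0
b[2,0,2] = -81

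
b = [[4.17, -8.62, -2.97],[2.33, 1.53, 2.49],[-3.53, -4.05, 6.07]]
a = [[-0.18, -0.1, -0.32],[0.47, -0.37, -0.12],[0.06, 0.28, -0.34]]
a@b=[[0.15, 2.69, -1.66],[1.52, -4.13, -3.05],[2.1, 1.29, -1.54]]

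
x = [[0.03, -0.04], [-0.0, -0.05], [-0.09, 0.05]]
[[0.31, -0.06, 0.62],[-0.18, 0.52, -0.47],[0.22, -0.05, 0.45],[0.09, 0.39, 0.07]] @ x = [[-0.05, 0.02], [0.04, -0.04], [-0.03, 0.02], [-0.0, -0.02]]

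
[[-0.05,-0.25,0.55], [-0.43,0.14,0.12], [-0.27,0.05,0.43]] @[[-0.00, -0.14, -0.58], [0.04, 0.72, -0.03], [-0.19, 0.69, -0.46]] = [[-0.11,0.21,-0.22], [-0.02,0.24,0.19], [-0.08,0.37,-0.04]]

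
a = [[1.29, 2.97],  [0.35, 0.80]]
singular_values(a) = [3.35, 0.0]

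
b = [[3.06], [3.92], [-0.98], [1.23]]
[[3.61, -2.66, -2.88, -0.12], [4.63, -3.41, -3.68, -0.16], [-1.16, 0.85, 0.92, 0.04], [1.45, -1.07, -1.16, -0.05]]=b @ [[1.18, -0.87, -0.94, -0.04]]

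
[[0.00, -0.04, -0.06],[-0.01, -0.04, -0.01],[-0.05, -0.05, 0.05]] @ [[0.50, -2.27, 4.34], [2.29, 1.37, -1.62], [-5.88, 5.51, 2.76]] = [[0.26, -0.39, -0.1], [-0.04, -0.09, -0.01], [-0.43, 0.32, 0.0]]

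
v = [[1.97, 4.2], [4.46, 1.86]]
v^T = [[1.97, 4.46], [4.2, 1.86]]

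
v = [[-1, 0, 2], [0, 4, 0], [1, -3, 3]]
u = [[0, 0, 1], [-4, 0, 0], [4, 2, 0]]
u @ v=[[1, -3, 3], [4, 0, -8], [-4, 8, 8]]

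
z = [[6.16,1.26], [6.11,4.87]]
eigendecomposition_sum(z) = [[5.13, 1.85], [8.97, 3.23]] + [[1.03,-0.59], [-2.86,1.64]]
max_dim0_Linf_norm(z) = 6.16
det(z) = 22.30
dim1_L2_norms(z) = [6.29, 7.81]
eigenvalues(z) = [8.36, 2.67]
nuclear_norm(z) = 12.05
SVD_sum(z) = [[5.31, 2.84],[6.78, 3.63]] + [[0.85, -1.58], [-0.67, 1.24]]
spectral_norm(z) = 9.77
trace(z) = 11.03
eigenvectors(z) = [[0.50, -0.34], [0.87, 0.94]]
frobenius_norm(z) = 10.03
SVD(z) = [[-0.62, -0.79],[-0.79, 0.62]] @ diag([9.765626308882988, 2.2835811339324925]) @ [[-0.88,-0.47], [-0.47,0.88]]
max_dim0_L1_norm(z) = 12.27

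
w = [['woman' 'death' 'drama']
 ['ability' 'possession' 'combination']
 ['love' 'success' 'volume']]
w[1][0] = 'ability'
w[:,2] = ['drama', 'combination', 'volume']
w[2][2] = 'volume'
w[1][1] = 'possession'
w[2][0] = 'love'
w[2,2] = 'volume'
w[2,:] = ['love', 'success', 'volume']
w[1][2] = 'combination'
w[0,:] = ['woman', 'death', 'drama']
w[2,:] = ['love', 'success', 'volume']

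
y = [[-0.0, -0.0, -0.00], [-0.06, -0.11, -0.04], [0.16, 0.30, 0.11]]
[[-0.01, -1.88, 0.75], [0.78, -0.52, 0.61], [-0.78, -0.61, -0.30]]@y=[[0.23, 0.43, 0.16],[0.13, 0.24, 0.09],[-0.01, -0.02, -0.01]]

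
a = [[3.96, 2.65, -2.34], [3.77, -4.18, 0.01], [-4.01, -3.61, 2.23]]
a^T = [[3.96, 3.77, -4.01], [2.65, -4.18, -3.61], [-2.34, 0.01, 2.23]]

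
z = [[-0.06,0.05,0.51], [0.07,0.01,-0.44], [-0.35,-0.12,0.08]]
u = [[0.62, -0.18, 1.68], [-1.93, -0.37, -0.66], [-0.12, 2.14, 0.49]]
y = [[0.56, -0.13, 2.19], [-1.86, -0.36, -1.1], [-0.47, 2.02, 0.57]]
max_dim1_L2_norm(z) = 0.52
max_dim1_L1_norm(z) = 0.62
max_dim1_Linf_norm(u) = 2.14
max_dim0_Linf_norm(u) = 2.14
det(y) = -7.67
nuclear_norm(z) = 1.08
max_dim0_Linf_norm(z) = 0.51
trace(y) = 0.77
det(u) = -6.43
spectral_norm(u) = 2.56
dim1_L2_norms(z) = [0.52, 0.45, 0.38]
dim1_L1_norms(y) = [2.88, 3.32, 3.06]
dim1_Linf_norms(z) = [0.51, 0.44, 0.35]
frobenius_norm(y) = 3.81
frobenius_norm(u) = 3.52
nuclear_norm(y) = 6.28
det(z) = 0.01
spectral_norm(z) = 0.69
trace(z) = 0.03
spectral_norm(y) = 2.93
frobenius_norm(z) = 0.78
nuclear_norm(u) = 5.85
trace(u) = 0.74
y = u + z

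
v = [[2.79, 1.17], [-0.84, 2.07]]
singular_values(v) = [3.03, 2.23]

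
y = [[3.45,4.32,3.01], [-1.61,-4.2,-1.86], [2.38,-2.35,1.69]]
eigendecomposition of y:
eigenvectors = [[-0.67, 0.59, -0.57], [0.26, 0.12, 0.66], [-0.69, -0.8, 0.49]]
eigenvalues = [4.88, 0.27, -4.21]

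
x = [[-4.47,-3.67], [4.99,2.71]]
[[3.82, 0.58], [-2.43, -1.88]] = x @ [[0.23,-0.86], [-1.32,0.89]]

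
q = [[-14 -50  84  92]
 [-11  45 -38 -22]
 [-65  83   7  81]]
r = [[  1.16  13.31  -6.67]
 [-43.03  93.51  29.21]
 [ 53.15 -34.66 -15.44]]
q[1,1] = 45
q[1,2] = -38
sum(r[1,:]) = 79.69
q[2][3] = 81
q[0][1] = -50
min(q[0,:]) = -50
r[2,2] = -15.44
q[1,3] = -22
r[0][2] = -6.67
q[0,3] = 92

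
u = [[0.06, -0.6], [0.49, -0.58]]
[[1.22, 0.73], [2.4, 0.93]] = u @ [[2.82, 0.51], [-1.75, -1.17]]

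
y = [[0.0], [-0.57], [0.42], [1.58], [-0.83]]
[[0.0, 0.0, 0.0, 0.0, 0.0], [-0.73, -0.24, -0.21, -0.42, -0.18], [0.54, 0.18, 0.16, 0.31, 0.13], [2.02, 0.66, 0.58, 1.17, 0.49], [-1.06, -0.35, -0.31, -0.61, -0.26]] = y@[[1.28, 0.42, 0.37, 0.74, 0.31]]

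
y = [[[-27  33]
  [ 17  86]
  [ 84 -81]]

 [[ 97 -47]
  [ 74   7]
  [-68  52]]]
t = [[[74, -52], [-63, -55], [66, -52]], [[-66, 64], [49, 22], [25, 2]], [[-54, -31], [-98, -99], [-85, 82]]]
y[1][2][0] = -68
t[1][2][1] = 2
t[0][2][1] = -52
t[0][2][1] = -52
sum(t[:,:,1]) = -119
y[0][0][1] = 33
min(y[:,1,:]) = 7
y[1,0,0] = 97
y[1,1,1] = 7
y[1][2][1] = 52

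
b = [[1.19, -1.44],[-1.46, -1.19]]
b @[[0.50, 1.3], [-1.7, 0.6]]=[[3.04, 0.68], [1.29, -2.61]]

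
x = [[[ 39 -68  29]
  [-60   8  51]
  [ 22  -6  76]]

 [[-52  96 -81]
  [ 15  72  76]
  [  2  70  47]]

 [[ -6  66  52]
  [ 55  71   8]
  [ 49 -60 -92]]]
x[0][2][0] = 22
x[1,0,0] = -52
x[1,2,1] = 70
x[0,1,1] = 8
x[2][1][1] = 71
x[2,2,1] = -60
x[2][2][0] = 49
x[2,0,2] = 52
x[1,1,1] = 72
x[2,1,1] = 71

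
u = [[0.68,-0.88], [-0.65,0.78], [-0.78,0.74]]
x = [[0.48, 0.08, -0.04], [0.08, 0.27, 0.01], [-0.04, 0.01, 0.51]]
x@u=[[0.31, -0.39], [-0.13, 0.15], [-0.43, 0.42]]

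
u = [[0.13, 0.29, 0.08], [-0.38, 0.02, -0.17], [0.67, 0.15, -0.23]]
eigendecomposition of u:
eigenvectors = [[0.08+0.45j, (0.08-0.45j), -0.25+0.00j], [-0.67+0.00j, -0.67-0.00j, 0.17+0.00j], [0.34+0.47j, (0.34-0.47j), 0.95+0.00j]]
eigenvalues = [(0.15+0.37j), (0.15-0.37j), (-0.38+0j)]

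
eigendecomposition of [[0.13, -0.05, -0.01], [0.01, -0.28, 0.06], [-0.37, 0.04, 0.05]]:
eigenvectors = [[-0.31, -0.16, 0.12], [0.12, -0.21, 0.99], [0.94, -0.96, 0.02]]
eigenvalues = [0.18, -0.0, -0.28]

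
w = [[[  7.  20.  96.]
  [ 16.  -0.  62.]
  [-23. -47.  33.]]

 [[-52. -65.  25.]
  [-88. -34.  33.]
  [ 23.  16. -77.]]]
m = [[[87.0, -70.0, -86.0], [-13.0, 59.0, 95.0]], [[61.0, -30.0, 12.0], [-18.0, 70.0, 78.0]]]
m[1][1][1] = 70.0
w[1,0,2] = 25.0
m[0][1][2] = 95.0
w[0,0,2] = 96.0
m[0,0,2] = -86.0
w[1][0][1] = -65.0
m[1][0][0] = 61.0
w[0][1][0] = 16.0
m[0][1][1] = 59.0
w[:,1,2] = [62.0, 33.0]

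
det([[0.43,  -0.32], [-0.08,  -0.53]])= -0.254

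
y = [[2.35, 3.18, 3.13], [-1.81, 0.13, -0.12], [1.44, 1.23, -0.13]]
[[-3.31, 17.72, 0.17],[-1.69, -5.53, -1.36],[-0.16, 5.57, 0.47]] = y @ [[0.88, 3.0, 0.72], [-1.21, 1.24, -0.46], [-0.49, 2.15, -0.02]]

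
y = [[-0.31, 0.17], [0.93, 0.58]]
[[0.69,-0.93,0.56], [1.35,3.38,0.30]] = y @ [[-0.51,3.30,-0.81], [3.15,0.54,1.82]]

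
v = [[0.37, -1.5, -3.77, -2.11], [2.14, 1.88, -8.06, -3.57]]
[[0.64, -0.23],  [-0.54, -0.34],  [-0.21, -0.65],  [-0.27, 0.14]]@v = [[-0.26, -1.39, -0.56, -0.53], [-0.93, 0.17, 4.78, 2.35], [-1.47, -0.91, 6.03, 2.76], [0.2, 0.67, -0.11, 0.07]]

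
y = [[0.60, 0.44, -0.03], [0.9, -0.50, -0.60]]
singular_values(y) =[1.24, 0.66]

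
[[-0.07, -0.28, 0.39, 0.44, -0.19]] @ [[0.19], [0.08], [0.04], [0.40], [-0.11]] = [[0.18]]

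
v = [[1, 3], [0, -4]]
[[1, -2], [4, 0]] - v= [[0, -5], [4, 4]]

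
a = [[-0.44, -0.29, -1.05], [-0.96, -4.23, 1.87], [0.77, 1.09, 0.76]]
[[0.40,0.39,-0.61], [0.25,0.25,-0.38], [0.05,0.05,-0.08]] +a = [[-0.04, 0.1, -1.66],[-0.71, -3.98, 1.49],[0.82, 1.14, 0.68]]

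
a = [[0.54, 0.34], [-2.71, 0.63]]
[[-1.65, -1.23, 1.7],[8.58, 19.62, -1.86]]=a@[[-3.14, -5.90, 1.35], [0.12, 5.76, 2.85]]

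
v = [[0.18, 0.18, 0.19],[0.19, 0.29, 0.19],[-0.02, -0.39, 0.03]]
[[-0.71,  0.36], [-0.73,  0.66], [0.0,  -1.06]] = v @[[-2.5, 0.53],[0.01, 2.61],[-1.37, -1.06]]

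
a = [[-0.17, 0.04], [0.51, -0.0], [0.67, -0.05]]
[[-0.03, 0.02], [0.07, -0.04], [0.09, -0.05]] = a @ [[0.13,-0.07], [-0.10,0.16]]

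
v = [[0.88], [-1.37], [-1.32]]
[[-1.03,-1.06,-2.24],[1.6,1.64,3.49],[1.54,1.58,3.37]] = v@ [[-1.17, -1.20, -2.55]]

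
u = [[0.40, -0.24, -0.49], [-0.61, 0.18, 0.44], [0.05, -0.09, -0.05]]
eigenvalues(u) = [0.57, -0.14, 0.1]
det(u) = -0.01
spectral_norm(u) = 1.02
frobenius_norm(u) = 1.03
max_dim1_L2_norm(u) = 0.77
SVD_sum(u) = [[0.47, -0.2, -0.43], [-0.54, 0.23, 0.49], [0.07, -0.03, -0.06]] + [[-0.07,-0.05,-0.05], [-0.07,-0.05,-0.05], [-0.03,-0.02,-0.02]] + [[-0.0, 0.01, -0.01], [-0.0, 0.0, -0.00], [0.01, -0.04, 0.03]]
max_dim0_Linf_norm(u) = 0.61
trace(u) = 0.53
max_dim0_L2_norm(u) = 0.73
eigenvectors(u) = [[0.61, -0.62, 0.31], [-0.77, -0.7, -0.77], [0.16, -0.34, 0.56]]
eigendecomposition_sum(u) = [[0.48, -0.18, -0.50], [-0.61, 0.22, 0.63], [0.13, -0.05, -0.13]] + [[-0.06,-0.05,-0.04],[-0.06,-0.06,-0.05],[-0.03,-0.03,-0.02]] + [[-0.02, -0.01, 0.06], [0.06, 0.02, -0.14], [-0.04, -0.01, 0.11]]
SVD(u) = [[-0.65, -0.71, -0.26],[0.75, -0.65, -0.11],[-0.09, -0.26, 0.96]] @ diag([1.021943430239452, 0.14674368372493501, 0.05475323439996739]) @ [[-0.71, 0.29, 0.64], [0.68, 0.53, 0.51], [0.19, -0.80, 0.57]]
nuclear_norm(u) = 1.22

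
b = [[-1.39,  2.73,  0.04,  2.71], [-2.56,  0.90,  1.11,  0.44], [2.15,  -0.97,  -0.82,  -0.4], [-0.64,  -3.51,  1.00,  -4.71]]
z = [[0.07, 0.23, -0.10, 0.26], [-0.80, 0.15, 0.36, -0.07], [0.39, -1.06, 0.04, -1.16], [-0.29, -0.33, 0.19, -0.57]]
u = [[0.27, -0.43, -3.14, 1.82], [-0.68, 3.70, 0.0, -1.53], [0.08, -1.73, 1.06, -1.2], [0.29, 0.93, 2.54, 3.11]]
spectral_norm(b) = 7.20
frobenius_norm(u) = 7.25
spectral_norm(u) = 4.47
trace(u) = 8.14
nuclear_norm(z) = 2.83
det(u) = 0.01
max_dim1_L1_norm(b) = 9.86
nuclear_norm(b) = 11.43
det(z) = 0.00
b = u @ z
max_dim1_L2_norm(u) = 4.13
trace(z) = -0.31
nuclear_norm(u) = 12.53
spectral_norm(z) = 1.76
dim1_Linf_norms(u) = [3.14, 3.7, 1.73, 3.11]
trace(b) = -6.02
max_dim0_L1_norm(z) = 2.06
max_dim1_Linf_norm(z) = 1.16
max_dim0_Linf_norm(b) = 4.71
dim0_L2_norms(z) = [0.94, 1.14, 0.42, 1.32]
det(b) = 0.02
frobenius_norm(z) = 2.03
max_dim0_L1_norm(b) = 8.26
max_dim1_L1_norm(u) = 6.87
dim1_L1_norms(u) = [5.66, 5.91, 4.07, 6.87]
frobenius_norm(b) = 8.24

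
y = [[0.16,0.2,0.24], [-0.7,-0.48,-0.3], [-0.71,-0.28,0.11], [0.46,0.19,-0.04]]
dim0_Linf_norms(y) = [0.71, 0.48, 0.3]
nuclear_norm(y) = 1.68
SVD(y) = [[-0.21, 0.56, 0.35], [0.69, -0.49, 0.18], [0.58, 0.59, -0.56], [-0.38, -0.31, -0.73]] @ diag([1.2714935905826599, 0.40096529473066383, 0.005557115147970665]) @ [[-0.87, -0.48, -0.14], [-0.32, 0.31, 0.9], [-0.38, 0.82, -0.42]]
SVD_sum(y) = [[0.23,0.13,0.04], [-0.76,-0.42,-0.12], [-0.64,-0.35,-0.1], [0.42,0.23,0.07]] + [[-0.07, 0.07, 0.20], [0.06, -0.06, -0.18], [-0.07, 0.07, 0.21], [0.04, -0.04, -0.11]] + [[-0.0,0.0,-0.00],[-0.00,0.00,-0.0],[0.00,-0.00,0.00],[0.00,-0.00,0.00]]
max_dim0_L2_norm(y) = 1.11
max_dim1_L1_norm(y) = 1.48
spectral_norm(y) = 1.27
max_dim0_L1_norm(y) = 2.03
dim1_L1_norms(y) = [0.6, 1.48, 1.1, 0.69]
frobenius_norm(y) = 1.33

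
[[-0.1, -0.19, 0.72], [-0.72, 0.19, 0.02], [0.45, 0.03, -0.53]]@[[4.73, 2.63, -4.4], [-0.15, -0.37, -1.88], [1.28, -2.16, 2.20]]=[[0.48, -1.75, 2.38], [-3.41, -2.01, 2.85], [1.45, 2.32, -3.2]]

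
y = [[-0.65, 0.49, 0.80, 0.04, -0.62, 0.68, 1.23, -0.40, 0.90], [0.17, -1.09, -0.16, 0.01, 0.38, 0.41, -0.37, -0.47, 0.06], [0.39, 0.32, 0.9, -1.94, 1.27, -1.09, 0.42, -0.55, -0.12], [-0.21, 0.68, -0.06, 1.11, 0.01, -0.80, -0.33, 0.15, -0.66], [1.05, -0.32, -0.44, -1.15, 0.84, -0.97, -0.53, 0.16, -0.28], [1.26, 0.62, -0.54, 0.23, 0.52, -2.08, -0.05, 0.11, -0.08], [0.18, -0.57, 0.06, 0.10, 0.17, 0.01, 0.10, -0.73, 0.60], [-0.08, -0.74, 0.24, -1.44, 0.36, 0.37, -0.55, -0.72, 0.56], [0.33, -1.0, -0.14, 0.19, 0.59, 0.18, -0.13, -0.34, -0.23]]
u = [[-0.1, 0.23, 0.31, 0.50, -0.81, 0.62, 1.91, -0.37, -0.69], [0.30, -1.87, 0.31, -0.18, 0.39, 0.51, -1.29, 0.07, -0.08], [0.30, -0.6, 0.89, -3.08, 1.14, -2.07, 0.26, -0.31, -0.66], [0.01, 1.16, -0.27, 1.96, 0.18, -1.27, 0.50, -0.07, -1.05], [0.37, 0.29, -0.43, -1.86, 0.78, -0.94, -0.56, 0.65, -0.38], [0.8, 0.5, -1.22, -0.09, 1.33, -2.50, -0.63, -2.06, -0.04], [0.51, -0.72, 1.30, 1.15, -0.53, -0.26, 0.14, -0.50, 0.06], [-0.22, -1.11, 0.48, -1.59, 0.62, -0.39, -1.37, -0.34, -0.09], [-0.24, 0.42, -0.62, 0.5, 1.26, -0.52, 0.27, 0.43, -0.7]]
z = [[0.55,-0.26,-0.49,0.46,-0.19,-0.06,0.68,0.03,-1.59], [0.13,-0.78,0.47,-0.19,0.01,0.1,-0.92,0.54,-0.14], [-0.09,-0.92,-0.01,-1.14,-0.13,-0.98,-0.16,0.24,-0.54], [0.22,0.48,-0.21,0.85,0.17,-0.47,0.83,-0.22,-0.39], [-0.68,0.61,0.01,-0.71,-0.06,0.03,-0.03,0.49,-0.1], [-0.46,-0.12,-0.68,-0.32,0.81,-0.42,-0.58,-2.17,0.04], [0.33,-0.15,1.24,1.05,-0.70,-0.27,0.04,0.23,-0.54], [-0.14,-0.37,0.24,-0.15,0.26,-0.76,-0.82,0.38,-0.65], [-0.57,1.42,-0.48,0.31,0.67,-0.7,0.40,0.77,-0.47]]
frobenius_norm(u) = 8.51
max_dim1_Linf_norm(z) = 2.17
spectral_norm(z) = 2.94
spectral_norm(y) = 3.89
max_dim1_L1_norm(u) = 9.31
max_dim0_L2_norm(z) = 2.48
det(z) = 0.01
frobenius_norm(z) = 5.50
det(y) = -0.00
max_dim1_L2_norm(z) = 2.58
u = z + y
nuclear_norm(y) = 13.11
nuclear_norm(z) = 13.56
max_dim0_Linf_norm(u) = 3.08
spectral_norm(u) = 5.64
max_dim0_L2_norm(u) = 4.6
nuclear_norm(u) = 20.22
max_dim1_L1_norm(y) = 7.0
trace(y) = -1.82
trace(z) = 0.08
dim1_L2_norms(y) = [2.15, 1.38, 2.85, 1.72, 2.18, 2.63, 1.14, 2.02, 1.32]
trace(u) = -1.74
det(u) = 31.59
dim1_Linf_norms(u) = [1.91, 1.87, 3.08, 1.96, 1.86, 2.5, 1.3, 1.59, 1.26]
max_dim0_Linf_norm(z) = 2.17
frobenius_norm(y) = 6.04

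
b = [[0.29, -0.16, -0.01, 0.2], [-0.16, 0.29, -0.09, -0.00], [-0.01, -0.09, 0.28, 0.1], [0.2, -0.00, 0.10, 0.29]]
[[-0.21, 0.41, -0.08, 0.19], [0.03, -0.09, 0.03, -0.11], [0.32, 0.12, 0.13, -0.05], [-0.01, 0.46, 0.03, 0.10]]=b @[[-0.23, 0.27, 0.11, 0.26], [0.39, -0.22, 0.38, -0.37], [1.38, -0.16, 0.65, -0.38], [-0.35, 1.46, -0.21, 0.28]]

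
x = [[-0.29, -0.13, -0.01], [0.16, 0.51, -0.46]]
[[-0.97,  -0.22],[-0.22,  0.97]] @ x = [[0.25, 0.01, 0.11], [0.22, 0.52, -0.44]]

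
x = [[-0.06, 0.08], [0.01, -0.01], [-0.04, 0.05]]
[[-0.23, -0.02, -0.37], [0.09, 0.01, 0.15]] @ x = [[0.03, -0.04],[-0.01, 0.01]]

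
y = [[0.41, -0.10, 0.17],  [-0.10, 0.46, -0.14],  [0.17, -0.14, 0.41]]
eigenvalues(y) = [0.7, 0.23, 0.35]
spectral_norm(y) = 0.70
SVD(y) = [[-0.55, -0.56, -0.62], [0.58, -0.79, 0.19], [-0.6, -0.25, 0.76]] @ diag([0.7005808443706592, 0.345041311683153, 0.23437784394618794]) @ [[-0.55, 0.58, -0.6], [-0.56, -0.79, -0.25], [-0.62, 0.19, 0.76]]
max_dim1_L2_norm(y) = 0.49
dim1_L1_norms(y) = [0.68, 0.7, 0.72]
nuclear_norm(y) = 1.28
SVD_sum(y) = [[0.21, -0.22, 0.23],[-0.22, 0.23, -0.24],[0.23, -0.24, 0.25]] + [[0.11, 0.15, 0.05],[0.15, 0.22, 0.07],[0.05, 0.07, 0.02]] + [[0.09, -0.03, -0.11], [-0.03, 0.01, 0.03], [-0.11, 0.03, 0.13]]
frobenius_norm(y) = 0.82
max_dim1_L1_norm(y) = 0.72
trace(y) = 1.28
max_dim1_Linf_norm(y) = 0.46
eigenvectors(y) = [[-0.55, 0.62, 0.56], [0.58, -0.19, 0.79], [-0.60, -0.76, 0.25]]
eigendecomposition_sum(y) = [[0.21, -0.22, 0.23], [-0.22, 0.23, -0.24], [0.23, -0.24, 0.25]] + [[0.09,-0.03,-0.11], [-0.03,0.01,0.03], [-0.11,0.03,0.13]] + [[0.11,0.15,0.05], [0.15,0.22,0.07], [0.05,0.07,0.02]]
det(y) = 0.06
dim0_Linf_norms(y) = [0.41, 0.46, 0.41]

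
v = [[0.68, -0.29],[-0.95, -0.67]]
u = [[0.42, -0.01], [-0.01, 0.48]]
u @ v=[[0.3, -0.12], [-0.46, -0.32]]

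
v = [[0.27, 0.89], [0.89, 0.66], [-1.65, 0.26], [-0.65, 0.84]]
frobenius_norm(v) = 2.45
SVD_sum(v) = [[0.20, -0.01],[0.84, -0.06],[-1.66, 0.12],[-0.71, 0.05]] + [[0.07,0.9],[0.05,0.72],[0.01,0.14],[0.06,0.79]]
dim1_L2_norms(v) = [0.93, 1.11, 1.67, 1.06]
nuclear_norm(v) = 3.42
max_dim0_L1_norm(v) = 3.46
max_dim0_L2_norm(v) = 2.0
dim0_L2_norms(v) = [2.0, 1.41]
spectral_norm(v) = 2.01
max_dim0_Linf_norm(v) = 1.65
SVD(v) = [[-0.10, -0.64], [-0.42, -0.51], [0.83, -0.10], [0.35, -0.56]] @ diag([2.005178813101013, 1.4107295727710585]) @ [[-1.0, 0.07], [-0.07, -1.0]]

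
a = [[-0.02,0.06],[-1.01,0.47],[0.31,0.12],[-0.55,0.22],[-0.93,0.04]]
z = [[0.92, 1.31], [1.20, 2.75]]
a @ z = [[0.05, 0.14],  [-0.37, -0.03],  [0.43, 0.74],  [-0.24, -0.12],  [-0.81, -1.11]]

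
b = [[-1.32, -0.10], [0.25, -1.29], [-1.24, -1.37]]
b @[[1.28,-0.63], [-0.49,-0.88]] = [[-1.64, 0.92], [0.95, 0.98], [-0.92, 1.99]]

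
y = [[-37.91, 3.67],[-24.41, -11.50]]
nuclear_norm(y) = 56.83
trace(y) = -49.41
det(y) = 525.55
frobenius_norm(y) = 46.68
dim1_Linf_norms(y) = [37.91, 24.41]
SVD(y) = [[-0.83, -0.56],  [-0.56, 0.83]] @ diag([45.20596014454788, 11.625672772340941]) @ [[1.00, 0.07],[0.07, -1.00]]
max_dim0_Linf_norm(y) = 37.91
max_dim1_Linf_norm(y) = 37.91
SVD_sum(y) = [[-37.43, -2.79], [-25.13, -1.87]] + [[-0.48, 6.46], [0.72, -9.63]]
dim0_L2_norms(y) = [45.09, 12.07]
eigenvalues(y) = [-33.91, -15.5]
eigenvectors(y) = [[-0.68, -0.16], [-0.74, -0.99]]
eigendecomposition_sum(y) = [[-41.27, 6.76], [-44.95, 7.36]] + [[3.36, -3.09], [20.54, -18.86]]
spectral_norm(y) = 45.21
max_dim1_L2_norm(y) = 38.09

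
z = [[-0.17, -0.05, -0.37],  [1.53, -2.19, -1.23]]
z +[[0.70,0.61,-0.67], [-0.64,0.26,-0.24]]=[[0.53,0.56,-1.04], [0.89,-1.93,-1.47]]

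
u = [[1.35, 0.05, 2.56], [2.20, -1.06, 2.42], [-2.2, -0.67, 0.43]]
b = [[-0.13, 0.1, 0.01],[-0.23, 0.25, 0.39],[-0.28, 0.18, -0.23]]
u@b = [[-0.9, 0.61, -0.56], [-0.72, 0.39, -0.95], [0.32, -0.31, -0.38]]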